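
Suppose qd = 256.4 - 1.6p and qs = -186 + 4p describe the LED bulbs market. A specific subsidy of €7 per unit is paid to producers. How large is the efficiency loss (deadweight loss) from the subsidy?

Deadweight loss = €28

Pre-subsidy: 256.4 - 1.6p = -186 + 4p gives p* = 79, q* = 130.
With the subsidy, sellers receive ps = pb + 7 for each unit, where pb is the price buyers pay.
Supply in terms of pb becomes qs = -186 + 4(pb + 7) = -158 + 4pb. Setting this equal to demand: 256.4 - 1.6pb = -158 + 4pb, so pb = 74.
Sellers receive ps = 74 + 7 = 81; q' = 256.4 − 1.6·74 = 138.
The subsidy expands output by 138 − 130 = 8 past the efficient level; on those units the gap between marginal cost and willingness to pay runs from 0 up to 7.
DWL = ½ × 7 × 8 = 28.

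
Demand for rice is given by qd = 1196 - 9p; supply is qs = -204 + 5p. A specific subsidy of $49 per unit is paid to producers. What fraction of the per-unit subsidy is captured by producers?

Pre-subsidy: 1196 - 9p = -204 + 5p gives p* = 100, q* = 296.
With the subsidy, sellers receive ps = pb + 49 for each unit, where pb is the price buyers pay.
Supply in terms of pb becomes qs = -204 + 5(pb + 49) = 41 + 5pb. Setting this equal to demand: 1196 - 9pb = 41 + 5pb, so pb = 82.5.
Sellers receive ps = 82.5 + 49 = 131.5; q' = 1196 − 9·82.5 = 453.5.
Buyers' price falls by p* − pb = 100 − 82.5 = 17.5; sellers' price rises by ps − p* = 131.5 − 100 = 31.5.
So producers capture 31.5/49 = 9/14 of each unit of subsidy.

Producer share = 9/14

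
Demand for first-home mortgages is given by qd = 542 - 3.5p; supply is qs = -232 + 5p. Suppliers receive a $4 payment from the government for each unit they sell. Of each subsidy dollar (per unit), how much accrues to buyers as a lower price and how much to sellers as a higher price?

Buyers gain 40/17 per unit; sellers gain 28/17 per unit

Pre-subsidy: 542 - 3.5p = -232 + 5p gives p* = 1548/17, q* = 3796/17.
With the subsidy, sellers receive ps = pb + 4 for each unit, where pb is the price buyers pay.
Supply in terms of pb becomes qs = -232 + 5(pb + 4) = -212 + 5pb. Setting this equal to demand: 542 - 3.5pb = -212 + 5pb, so pb = 1508/17.
Sellers receive ps = 1508/17 + 4 = 1576/17; q' = 542 − 3.5·(1508/17) = 3936/17.
Buyers' price falls by p* − pb = 1548/17 − 1508/17 = 40/17; sellers' price rises by ps − p* = 1576/17 − 1548/17 = 28/17.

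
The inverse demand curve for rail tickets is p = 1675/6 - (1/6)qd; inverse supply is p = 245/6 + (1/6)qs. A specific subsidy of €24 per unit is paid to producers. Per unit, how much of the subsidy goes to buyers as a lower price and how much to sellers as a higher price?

Buyers gain €12 per unit; sellers gain €12 per unit

Pre-subsidy: 1675/6 - (1/6)q = 245/6 + (1/6)q gives q* = 715 and p* = 160.
With the subsidy, sellers receive ps = pb + 24 for each unit, where pb is the price buyers pay.
On the curves, pb = 1675/6 - (1/6)q and ps = 245/6 + (1/6)q; the wedge ps − pb = 24 gives 245/6 + (1/6)q − (1675/6 - (1/6)q) = 24, so q' = 787.
Then pb = 1675/6 − (1/6)·787 = 148 and ps = 245/6 + (1/6)·787 = 172.
Buyers' price falls by p* − pb = 160 − 148 = 12; sellers' price rises by ps − p* = 172 − 160 = 12.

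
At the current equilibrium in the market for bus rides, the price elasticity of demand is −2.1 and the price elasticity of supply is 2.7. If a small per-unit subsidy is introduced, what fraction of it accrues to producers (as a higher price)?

For a small subsidy around the equilibrium, the benefit split depends on the relative slopes, which at a point are proportional to the elasticities.
Buyer share = εs/(εs + |εd|) = 2.7/(2.7 + 2.1) = 0.5625; seller share = |εd|/(εs + |εd|) = 0.4375.
So producers capture 0.4375 of the subsidy.

Producer share = 0.4375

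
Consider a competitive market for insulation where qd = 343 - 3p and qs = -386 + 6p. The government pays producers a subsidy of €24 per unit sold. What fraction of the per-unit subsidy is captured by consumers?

Pre-subsidy: 343 - 3p = -386 + 6p gives p* = 81, q* = 100.
With the subsidy, sellers receive ps = pb + 24 for each unit, where pb is the price buyers pay.
Supply in terms of pb becomes qs = -386 + 6(pb + 24) = -242 + 6pb. Setting this equal to demand: 343 - 3pb = -242 + 6pb, so pb = 65.
Sellers receive ps = 65 + 24 = 89; q' = 343 − 3·65 = 148.
Buyers' price falls by p* − pb = 81 − 65 = 16; sellers' price rises by ps − p* = 89 − 81 = 8.
So consumers capture 16/24 = 2/3 of each unit of subsidy.

Consumer share = 2/3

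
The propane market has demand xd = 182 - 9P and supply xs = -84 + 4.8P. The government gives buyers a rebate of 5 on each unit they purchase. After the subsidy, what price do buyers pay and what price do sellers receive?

Buyers pay 1210/69; sellers receive 1555/69

Pre-subsidy: 182 - 9P = -84 + 4.8P gives P* = 1330/69, x* = 196/23.
With the rebate, buyers effectively pay Pb = Ps − 5, where Ps is the price sellers receive.
Demand in terms of Ps becomes xd = 182 − 9(Ps − 5) = 227 - 9Ps. Setting this equal to supply: 227 - 9Ps = -84 + 4.8Ps, so Ps = 1555/69.
Buyers pay Pb = 1555/69 − 5 = 1210/69; x' = -84 + 4.8·(1555/69) = 556/23.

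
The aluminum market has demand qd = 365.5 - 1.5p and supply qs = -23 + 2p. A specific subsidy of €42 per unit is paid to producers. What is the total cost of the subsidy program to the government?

Government cost = €9870

Pre-subsidy: 365.5 - 1.5p = -23 + 2p gives p* = 111, q* = 199.
With the subsidy, sellers receive ps = pb + 42 for each unit, where pb is the price buyers pay.
Supply in terms of pb becomes qs = -23 + 2(pb + 42) = 61 + 2pb. Setting this equal to demand: 365.5 - 1.5pb = 61 + 2pb, so pb = 87.
Sellers receive ps = 87 + 42 = 129; q' = 365.5 − 1.5·87 = 235.
Government outlay = subsidy × quantity = 42 × 235 = 9870.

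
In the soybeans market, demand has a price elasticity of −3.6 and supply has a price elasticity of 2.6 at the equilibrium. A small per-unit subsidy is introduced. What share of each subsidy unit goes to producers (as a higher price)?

For a small subsidy around the equilibrium, the benefit split depends on the relative slopes, which at a point are proportional to the elasticities.
Buyer share = εs/(εs + |εd|) = 2.6/(2.6 + 3.6) = 13/31; seller share = |εd|/(εs + |εd|) = 18/31.
So producers capture 18/31 of the subsidy.

Producer share = 18/31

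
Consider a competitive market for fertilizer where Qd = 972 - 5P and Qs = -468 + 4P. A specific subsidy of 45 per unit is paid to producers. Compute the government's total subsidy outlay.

Government cost = 12240

Pre-subsidy: 972 - 5P = -468 + 4P gives P* = 160, Q* = 172.
With the subsidy, sellers receive Ps = Pb + 45 for each unit, where Pb is the price buyers pay.
Supply in terms of Pb becomes Qs = -468 + 4(Pb + 45) = -288 + 4Pb. Setting this equal to demand: 972 - 5Pb = -288 + 4Pb, so Pb = 140.
Sellers receive Ps = 140 + 45 = 185; Q' = 972 − 5·140 = 272.
Government outlay = subsidy × quantity = 45 × 272 = 12240.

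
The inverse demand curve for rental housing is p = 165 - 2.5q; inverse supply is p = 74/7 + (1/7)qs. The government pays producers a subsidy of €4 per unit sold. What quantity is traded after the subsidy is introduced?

q' = 2218/37

Pre-subsidy: 165 - 2.5q = 74/7 + (1/7)q gives q* = 2162/37 and p* = 700/37.
With the subsidy, sellers receive ps = pb + 4 for each unit, where pb is the price buyers pay.
On the curves, pb = 165 - 2.5q and ps = 74/7 + (1/7)q; the wedge ps − pb = 4 gives 74/7 + (1/7)q − (165 - 2.5q) = 4, so q' = 2218/37.
Then pb = 165 − 2.5·(2218/37) = 560/37 and ps = 74/7 + (1/7)·(2218/37) = 708/37.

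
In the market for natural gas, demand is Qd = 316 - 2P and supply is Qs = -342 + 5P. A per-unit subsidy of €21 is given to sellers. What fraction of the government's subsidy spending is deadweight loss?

DWL / government spending = 15/158

Pre-subsidy: 316 - 2P = -342 + 5P gives P* = 94, Q* = 128.
With the subsidy, sellers receive Ps = Pb + 21 for each unit, where Pb is the price buyers pay.
Supply in terms of Pb becomes Qs = -342 + 5(Pb + 21) = -237 + 5Pb. Setting this equal to demand: 316 - 2Pb = -237 + 5Pb, so Pb = 79.
Sellers receive Ps = 79 + 21 = 100; Q' = 316 − 2·79 = 158.
ΔCS = ½(128 + 158)(94 − 79) = 2145; ΔPS = ½(128 + 158)(100 − 94) = 858.
Government spending = 21 × 158 = 3318.
DWL = ½ × 21 × (158 − 128) = 315; fraction = 315 / 3318 = 15/158.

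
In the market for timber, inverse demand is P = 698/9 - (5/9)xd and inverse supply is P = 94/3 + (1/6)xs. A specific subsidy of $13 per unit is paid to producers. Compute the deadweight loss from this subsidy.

Pre-subsidy: 698/9 - (5/9)x = 94/3 + (1/6)x gives x* = 64 and P* = 42.
With the subsidy, sellers receive Ps = Pb + 13 for each unit, where Pb is the price buyers pay.
On the curves, Pb = 698/9 - (5/9)x and Ps = 94/3 + (1/6)x; the wedge Ps − Pb = 13 gives 94/3 + (1/6)x − (698/9 - (5/9)x) = 13, so x' = 82.
Then Pb = 698/9 − (5/9)·82 = 32 and Ps = 94/3 + (1/6)·82 = 45.
The subsidy expands output by 82 − 64 = 18 past the efficient level; on those units the gap between marginal cost and willingness to pay runs from 0 up to 13.
DWL = ½ × 13 × 18 = 117.

Deadweight loss = $117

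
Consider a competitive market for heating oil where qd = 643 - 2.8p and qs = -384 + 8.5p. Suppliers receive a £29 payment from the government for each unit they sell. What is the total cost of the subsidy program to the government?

Pre-subsidy: 643 - 2.8p = -384 + 8.5p gives p* = 10270/113, q* = 43903/113.
With the subsidy, sellers receive ps = pb + 29 for each unit, where pb is the price buyers pay.
Supply in terms of pb becomes qs = -384 + 8.5(pb + 29) = -137.5 + 8.5pb. Setting this equal to demand: 643 - 2.8pb = -137.5 + 8.5pb, so pb = 7805/113.
Sellers receive ps = 7805/113 + 29 = 11082/113; q' = 643 − 2.8·(7805/113) = 50805/113.
Government outlay = subsidy × quantity = 29 × 50805/113 = 1473345/113.

Government cost = 1473345/113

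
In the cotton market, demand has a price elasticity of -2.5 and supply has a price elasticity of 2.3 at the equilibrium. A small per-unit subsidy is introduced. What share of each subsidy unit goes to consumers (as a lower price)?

For a small subsidy around the equilibrium, the benefit split depends on the relative slopes, which at a point are proportional to the elasticities.
Buyer share = εs/(εs + |εd|) = 2.3/(2.3 + 2.5) = 23/48; seller share = |εd|/(εs + |εd|) = 25/48.

Consumer share = 23/48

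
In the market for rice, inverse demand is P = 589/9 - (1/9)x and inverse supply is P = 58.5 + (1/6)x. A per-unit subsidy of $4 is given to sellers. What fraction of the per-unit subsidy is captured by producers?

Producer share = 0.6

Pre-subsidy: 589/9 - (1/9)x = 58.5 + (1/6)x gives x* = 25 and P* = 188/3.
With the subsidy, sellers receive Ps = Pb + 4 for each unit, where Pb is the price buyers pay.
On the curves, Pb = 589/9 - (1/9)x and Ps = 58.5 + (1/6)x; the wedge Ps − Pb = 4 gives 58.5 + (1/6)x − (589/9 - (1/9)x) = 4, so x' = 39.4.
Then Pb = 589/9 − (1/9)·39.4 = 916/15 and Ps = 58.5 + (1/6)·39.4 = 976/15.
Buyers' price falls by P* − Pb = 188/3 − 916/15 = 1.6; sellers' price rises by Ps − P* = 976/15 − 188/3 = 2.4.
So producers capture 2.4/4 = 0.6 of each unit of subsidy.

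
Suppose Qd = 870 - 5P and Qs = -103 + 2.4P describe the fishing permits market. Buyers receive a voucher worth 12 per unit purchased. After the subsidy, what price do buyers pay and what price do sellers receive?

Buyers pay 4721/37; sellers receive 5165/37

Pre-subsidy: 870 - 5P = -103 + 2.4P gives P* = 4865/37, Q* = 7865/37.
With the rebate, buyers effectively pay Pb = Ps − 12, where Ps is the price sellers receive.
Demand in terms of Ps becomes Qd = 870 − 5(Ps − 12) = 930 - 5Ps. Setting this equal to supply: 930 - 5Ps = -103 + 2.4Ps, so Ps = 5165/37.
Buyers pay Pb = 5165/37 − 12 = 4721/37; Q' = -103 + 2.4·(5165/37) = 8585/37.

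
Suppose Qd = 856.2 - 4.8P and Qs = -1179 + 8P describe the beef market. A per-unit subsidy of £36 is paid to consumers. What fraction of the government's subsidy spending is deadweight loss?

DWL / government spending = 18/67

Pre-subsidy: 856.2 - 4.8P = -1179 + 8P gives P* = 159, Q* = 93.
With the rebate, buyers effectively pay Pb = Ps − 36, where Ps is the price sellers receive.
Demand in terms of Ps becomes Qd = 856.2 − 4.8(Ps − 36) = 1029 - 4.8Ps. Setting this equal to supply: 1029 - 4.8Ps = -1179 + 8Ps, so Ps = 172.5.
Buyers pay Pb = 172.5 − 36 = 136.5; Q' = -1179 + 8·172.5 = 201.
ΔCS = ½(93 + 201)(159 − 136.5) = 3307.5; ΔPS = ½(93 + 201)(172.5 − 159) = 1984.5.
Government spending = 36 × 201 = 7236.
DWL = ½ × 36 × (201 − 93) = 1944; fraction = 1944 / 7236 = 18/67.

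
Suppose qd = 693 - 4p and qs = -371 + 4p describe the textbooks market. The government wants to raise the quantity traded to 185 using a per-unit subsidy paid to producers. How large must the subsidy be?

Required subsidy s = 12 per unit

At q = 185, invert demand for the buyer price: pb = (693 − 185)/4 = 127; invert supply for the seller price: ps = (185 − (-371))/4 = 139.
The subsidy must fill the gap: s = ps − pb = 139 − 127 = 12.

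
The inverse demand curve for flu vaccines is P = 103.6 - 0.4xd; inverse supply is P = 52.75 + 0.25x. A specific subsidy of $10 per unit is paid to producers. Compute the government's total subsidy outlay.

Government cost = 12170/13

Pre-subsidy: 103.6 - 0.4x = 52.75 + 0.25x gives x* = 1017/13 and P* = 940/13.
With the subsidy, sellers receive Ps = Pb + 10 for each unit, where Pb is the price buyers pay.
On the curves, Pb = 103.6 - 0.4x and Ps = 52.75 + 0.25x; the wedge Ps − Pb = 10 gives 52.75 + 0.25x − (103.6 - 0.4x) = 10, so x' = 1217/13.
Then Pb = 103.6 − 0.4·(1217/13) = 860/13 and Ps = 52.75 + 0.25·(1217/13) = 990/13.
Government outlay = subsidy × quantity = 10 × 1217/13 = 12170/13.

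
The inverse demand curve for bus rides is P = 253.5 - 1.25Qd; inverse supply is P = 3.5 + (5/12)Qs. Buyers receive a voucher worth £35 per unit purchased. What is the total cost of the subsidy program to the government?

Pre-subsidy: 253.5 - 1.25Q = 3.5 + (5/12)Q gives Q* = 150 and P* = 66.
With the rebate, buyers effectively pay Pb = Ps − 35, where Ps is the price sellers receive.
On the curves, Pb = 253.5 - 1.25Q and Ps = 3.5 + (5/12)Q; the wedge Ps − Pb = 35 gives 3.5 + (5/12)Q − (253.5 - 1.25Q) = 35, so Q' = 171.
Then Pb = 253.5 − 1.25·171 = 39.75 and Ps = 3.5 + (5/12)·171 = 74.75.
Government outlay = subsidy × quantity = 35 × 171 = 5985.

Government cost = £5985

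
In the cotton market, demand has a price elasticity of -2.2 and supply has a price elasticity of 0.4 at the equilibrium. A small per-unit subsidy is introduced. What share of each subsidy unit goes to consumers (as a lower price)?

For a small subsidy around the equilibrium, the benefit split depends on the relative slopes, which at a point are proportional to the elasticities.
Buyer share = εs/(εs + |εd|) = 0.4/(0.4 + 2.2) = 2/13; seller share = |εd|/(εs + |εd|) = 11/13.

Consumer share = 2/13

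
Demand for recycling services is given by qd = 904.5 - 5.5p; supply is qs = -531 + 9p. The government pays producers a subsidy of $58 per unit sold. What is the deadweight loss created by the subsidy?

Deadweight loss = $5742

Pre-subsidy: 904.5 - 5.5p = -531 + 9p gives p* = 99, q* = 360.
With the subsidy, sellers receive ps = pb + 58 for each unit, where pb is the price buyers pay.
Supply in terms of pb becomes qs = -531 + 9(pb + 58) = -9 + 9pb. Setting this equal to demand: 904.5 - 5.5pb = -9 + 9pb, so pb = 63.
Sellers receive ps = 63 + 58 = 121; q' = 904.5 − 5.5·63 = 558.
The subsidy expands output by 558 − 360 = 198 past the efficient level; on those units the gap between marginal cost and willingness to pay runs from 0 up to 58.
DWL = ½ × 58 × 198 = 5742.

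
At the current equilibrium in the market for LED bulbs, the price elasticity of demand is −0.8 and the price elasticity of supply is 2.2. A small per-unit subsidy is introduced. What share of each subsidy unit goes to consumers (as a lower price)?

Consumer share = 11/15

For a small subsidy around the equilibrium, the benefit split depends on the relative slopes, which at a point are proportional to the elasticities.
Buyer share = εs/(εs + |εd|) = 2.2/(2.2 + 0.8) = 11/15; seller share = |εd|/(εs + |εd|) = 4/15.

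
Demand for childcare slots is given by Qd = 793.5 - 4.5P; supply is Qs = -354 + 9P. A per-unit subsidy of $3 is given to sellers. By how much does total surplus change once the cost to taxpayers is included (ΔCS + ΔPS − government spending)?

Pre-subsidy: 793.5 - 4.5P = -354 + 9P gives P* = 85, Q* = 411.
With the subsidy, sellers receive Ps = Pb + 3 for each unit, where Pb is the price buyers pay.
Supply in terms of Pb becomes Qs = -354 + 9(Pb + 3) = -327 + 9Pb. Setting this equal to demand: 793.5 - 4.5Pb = -327 + 9Pb, so Pb = 83.
Sellers receive Ps = 83 + 3 = 86; Q' = 793.5 − 4.5·83 = 420.
ΔCS = ½(411 + 420)(85 − 83) = 831; ΔPS = ½(411 + 420)(86 − 85) = 415.5.
Government spending = 3 × 420 = 1260.
Net change = 831 + 415.5 − 1260 = -13.5. The loss equals the DWL triangle ½·3·9.

Net change in total surplus = -$13.5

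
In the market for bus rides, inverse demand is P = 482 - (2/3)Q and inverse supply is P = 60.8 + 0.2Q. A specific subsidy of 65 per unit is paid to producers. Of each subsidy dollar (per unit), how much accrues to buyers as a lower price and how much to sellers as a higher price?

Buyers gain 50 per unit; sellers gain 15 per unit

Pre-subsidy: 482 - (2/3)Q = 60.8 + 0.2Q gives Q* = 486 and P* = 158.
With the subsidy, sellers receive Ps = Pb + 65 for each unit, where Pb is the price buyers pay.
On the curves, Pb = 482 - (2/3)Q and Ps = 60.8 + 0.2Q; the wedge Ps − Pb = 65 gives 60.8 + 0.2Q − (482 - (2/3)Q) = 65, so Q' = 561.
Then Pb = 482 − (2/3)·561 = 108 and Ps = 60.8 + 0.2·561 = 173.
Buyers' price falls by P* − Pb = 158 − 108 = 50; sellers' price rises by Ps − P* = 173 − 158 = 15.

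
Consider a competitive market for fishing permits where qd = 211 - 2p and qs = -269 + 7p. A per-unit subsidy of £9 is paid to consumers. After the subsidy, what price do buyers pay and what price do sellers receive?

Pre-subsidy: 211 - 2p = -269 + 7p gives p* = 160/3, q* = 313/3.
With the rebate, buyers effectively pay pb = ps − 9, where ps is the price sellers receive.
Demand in terms of ps becomes qd = 211 − 2(ps − 9) = 229 - 2ps. Setting this equal to supply: 229 - 2ps = -269 + 7ps, so ps = 166/3.
Buyers pay pb = 166/3 − 9 = 139/3; q' = -269 + 7·(166/3) = 355/3.

Buyers pay 139/3; sellers receive 166/3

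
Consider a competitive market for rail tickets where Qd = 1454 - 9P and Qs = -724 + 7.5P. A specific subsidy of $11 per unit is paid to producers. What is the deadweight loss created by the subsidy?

Deadweight loss = $247.5

Pre-subsidy: 1454 - 9P = -724 + 7.5P gives P* = 132, Q* = 266.
With the subsidy, sellers receive Ps = Pb + 11 for each unit, where Pb is the price buyers pay.
Supply in terms of Pb becomes Qs = -724 + 7.5(Pb + 11) = -641.5 + 7.5Pb. Setting this equal to demand: 1454 - 9Pb = -641.5 + 7.5Pb, so Pb = 127.
Sellers receive Ps = 127 + 11 = 138; Q' = 1454 − 9·127 = 311.
The subsidy expands output by 311 − 266 = 45 past the efficient level; on those units the gap between marginal cost and willingness to pay runs from 0 up to 11.
DWL = ½ × 11 × 45 = 247.5.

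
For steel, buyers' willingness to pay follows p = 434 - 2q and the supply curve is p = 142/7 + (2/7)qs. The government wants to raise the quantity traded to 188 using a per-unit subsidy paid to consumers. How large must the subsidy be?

Required subsidy s = 16 per unit

At q = 188, from the demand curve buyers pay pb = 434 − 2·188 = 58; from the supply curve sellers need ps = 142/7 + (2/7)·188 = 74.
The subsidy must fill the gap: s = ps − pb = 74 − 58 = 16.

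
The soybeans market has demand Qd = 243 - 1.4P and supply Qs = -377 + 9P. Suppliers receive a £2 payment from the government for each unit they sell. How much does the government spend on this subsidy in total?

Government cost = 4211/13

Pre-subsidy: 243 - 1.4P = -377 + 9P gives P* = 775/13, Q* = 2074/13.
With the subsidy, sellers receive Ps = Pb + 2 for each unit, where Pb is the price buyers pay.
Supply in terms of Pb becomes Qs = -377 + 9(Pb + 2) = -359 + 9Pb. Setting this equal to demand: 243 - 1.4Pb = -359 + 9Pb, so Pb = 1505/26.
Sellers receive Ps = 1505/26 + 2 = 1557/26; Q' = 243 − 1.4·(1505/26) = 4211/26.
Government outlay = subsidy × quantity = 2 × 4211/26 = 4211/13.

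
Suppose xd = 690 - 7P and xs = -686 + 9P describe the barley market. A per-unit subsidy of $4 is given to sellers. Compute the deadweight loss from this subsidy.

Pre-subsidy: 690 - 7P = -686 + 9P gives P* = 86, x* = 88.
With the subsidy, sellers receive Ps = Pb + 4 for each unit, where Pb is the price buyers pay.
Supply in terms of Pb becomes xs = -686 + 9(Pb + 4) = -650 + 9Pb. Setting this equal to demand: 690 - 7Pb = -650 + 9Pb, so Pb = 83.75.
Sellers receive Ps = 83.75 + 4 = 87.75; x' = 690 − 7·83.75 = 103.75.
The subsidy expands output by 103.75 − 88 = 15.75 past the efficient level; on those units the gap between marginal cost and willingness to pay runs from 0 up to 4.
DWL = ½ × 4 × 15.75 = 31.5.

Deadweight loss = $31.5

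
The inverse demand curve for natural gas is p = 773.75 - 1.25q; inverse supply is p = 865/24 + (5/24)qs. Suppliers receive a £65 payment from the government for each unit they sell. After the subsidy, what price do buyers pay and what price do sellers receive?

Pre-subsidy: 773.75 - 1.25q = 865/24 + (5/24)q gives q* = 3541/7 and p* = 990/7.
With the subsidy, sellers receive ps = pb + 65 for each unit, where pb is the price buyers pay.
On the curves, pb = 773.75 - 1.25q and ps = 865/24 + (5/24)q; the wedge ps − pb = 65 gives 865/24 + (5/24)q − (773.75 - 1.25q) = 65, so q' = 3853/7.
Then pb = 773.75 − 1.25·(3853/7) = 600/7 and ps = 865/24 + (5/24)·(3853/7) = 1055/7.

Buyers pay 600/7; sellers receive 1055/7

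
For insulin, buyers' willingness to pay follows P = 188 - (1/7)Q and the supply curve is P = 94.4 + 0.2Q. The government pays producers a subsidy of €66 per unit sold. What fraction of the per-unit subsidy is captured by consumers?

Pre-subsidy: 188 - (1/7)Q = 94.4 + 0.2Q gives Q* = 273 and P* = 149.
With the subsidy, sellers receive Ps = Pb + 66 for each unit, where Pb is the price buyers pay.
On the curves, Pb = 188 - (1/7)Q and Ps = 94.4 + 0.2Q; the wedge Ps − Pb = 66 gives 94.4 + 0.2Q − (188 - (1/7)Q) = 66, so Q' = 465.5.
Then Pb = 188 − (1/7)·465.5 = 121.5 and Ps = 94.4 + 0.2·465.5 = 187.5.
Buyers' price falls by P* − Pb = 149 − 121.5 = 27.5; sellers' price rises by Ps − P* = 187.5 − 149 = 38.5.
So consumers capture 27.5/66 = 5/12 of each unit of subsidy.

Consumer share = 5/12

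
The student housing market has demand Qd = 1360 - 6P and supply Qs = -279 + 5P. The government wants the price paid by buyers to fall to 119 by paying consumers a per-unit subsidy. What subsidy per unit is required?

Required subsidy s = 66 per unit

At a buyer price of 119, quantity demanded is 1360 − 6·119 = 646.
Sellers supply 646 only when they receive Ps with -279 + 5·Ps = 646, i.e. Ps = 185.
s = Ps − Pb = 185 − 119 = 66.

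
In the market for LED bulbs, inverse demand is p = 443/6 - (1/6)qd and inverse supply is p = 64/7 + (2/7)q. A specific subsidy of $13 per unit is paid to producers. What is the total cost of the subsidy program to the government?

Pre-subsidy: 443/6 - (1/6)q = 64/7 + (2/7)q gives q* = 143 and p* = 50.
With the subsidy, sellers receive ps = pb + 13 for each unit, where pb is the price buyers pay.
On the curves, pb = 443/6 - (1/6)q and ps = 64/7 + (2/7)q; the wedge ps − pb = 13 gives 64/7 + (2/7)q − (443/6 - (1/6)q) = 13, so q' = 3263/19.
Then pb = 443/6 − (1/6)·(3263/19) = 859/19 and ps = 64/7 + (2/7)·(3263/19) = 1106/19.
Government outlay = subsidy × quantity = 13 × 3263/19 = 42419/19.

Government cost = 42419/19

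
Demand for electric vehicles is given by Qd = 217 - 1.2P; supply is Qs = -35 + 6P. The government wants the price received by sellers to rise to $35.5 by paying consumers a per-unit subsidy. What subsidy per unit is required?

At a seller price of 35.5, quantity supplied is -35 + 6·35.5 = 178.
Buyers absorb 178 only when they pay Pb with 217 − 1.2·Pb = 178, i.e. Pb = 32.5.
s = Ps − Pb = 35.5 − 32.5 = 3.

Required subsidy s = $3 per unit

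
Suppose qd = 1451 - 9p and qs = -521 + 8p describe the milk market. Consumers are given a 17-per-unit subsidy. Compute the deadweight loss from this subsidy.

Pre-subsidy: 1451 - 9p = -521 + 8p gives p* = 116, q* = 407.
With the rebate, buyers effectively pay pb = ps − 17, where ps is the price sellers receive.
Demand in terms of ps becomes qd = 1451 − 9(ps − 17) = 1604 - 9ps. Setting this equal to supply: 1604 - 9ps = -521 + 8ps, so ps = 125.
Buyers pay pb = 125 − 17 = 108; q' = -521 + 8·125 = 479.
The subsidy expands output by 479 − 407 = 72 past the efficient level; on those units the gap between marginal cost and willingness to pay runs from 0 up to 17.
DWL = ½ × 17 × 72 = 612.

Deadweight loss = 612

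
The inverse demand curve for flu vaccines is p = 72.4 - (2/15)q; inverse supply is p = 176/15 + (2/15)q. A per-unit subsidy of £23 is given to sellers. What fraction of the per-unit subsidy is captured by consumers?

Pre-subsidy: 72.4 - (2/15)q = 176/15 + (2/15)q gives q* = 227.5 and p* = 631/15.
With the subsidy, sellers receive ps = pb + 23 for each unit, where pb is the price buyers pay.
On the curves, pb = 72.4 - (2/15)q and ps = 176/15 + (2/15)q; the wedge ps − pb = 23 gives 176/15 + (2/15)q − (72.4 - (2/15)q) = 23, so q' = 313.75.
Then pb = 72.4 − (2/15)·313.75 = 917/30 and ps = 176/15 + (2/15)·313.75 = 1607/30.
Buyers' price falls by p* − pb = 631/15 − 917/30 = 11.5; sellers' price rises by ps − p* = 1607/30 − 631/15 = 11.5.
So consumers capture 11.5/23 = 0.5 of each unit of subsidy.

Consumer share = 0.5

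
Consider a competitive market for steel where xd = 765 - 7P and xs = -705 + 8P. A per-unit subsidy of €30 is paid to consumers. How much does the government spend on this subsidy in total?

Government cost = €5730

Pre-subsidy: 765 - 7P = -705 + 8P gives P* = 98, x* = 79.
With the rebate, buyers effectively pay Pb = Ps − 30, where Ps is the price sellers receive.
Demand in terms of Ps becomes xd = 765 − 7(Ps − 30) = 975 - 7Ps. Setting this equal to supply: 975 - 7Ps = -705 + 8Ps, so Ps = 112.
Buyers pay Pb = 112 − 30 = 82; x' = -705 + 8·112 = 191.
Government outlay = subsidy × quantity = 30 × 191 = 5730.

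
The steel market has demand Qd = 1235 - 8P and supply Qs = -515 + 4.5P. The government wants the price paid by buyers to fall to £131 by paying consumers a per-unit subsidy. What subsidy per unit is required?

At a buyer price of 131, quantity demanded is 1235 − 8·131 = 187.
Sellers supply 187 only when they receive Ps with -515 + 4.5·Ps = 187, i.e. Ps = 156.
s = Ps − Pb = 156 − 131 = 25.

Required subsidy s = £25 per unit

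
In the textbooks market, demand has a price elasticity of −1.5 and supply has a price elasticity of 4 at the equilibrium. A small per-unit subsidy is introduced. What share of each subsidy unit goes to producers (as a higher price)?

Producer share = 3/11

For a small subsidy around the equilibrium, the benefit split depends on the relative slopes, which at a point are proportional to the elasticities.
Buyer share = εs/(εs + |εd|) = 4/(4 + 1.5) = 8/11; seller share = |εd|/(εs + |εd|) = 3/11.
So producers capture 3/11 of the subsidy.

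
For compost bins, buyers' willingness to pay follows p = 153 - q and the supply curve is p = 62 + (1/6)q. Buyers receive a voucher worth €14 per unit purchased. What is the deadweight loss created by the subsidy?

Deadweight loss = €84

Pre-subsidy: 153 - q = 62 + (1/6)q gives q* = 78 and p* = 75.
With the rebate, buyers effectively pay pb = ps − 14, where ps is the price sellers receive.
On the curves, pb = 153 - q and ps = 62 + (1/6)q; the wedge ps − pb = 14 gives 62 + (1/6)q − (153 - q) = 14, so q' = 90.
Then pb = 153 − 1·90 = 63 and ps = 62 + (1/6)·90 = 77.
The subsidy expands output by 90 − 78 = 12 past the efficient level; on those units the gap between marginal cost and willingness to pay runs from 0 up to 14.
DWL = ½ × 14 × 12 = 84.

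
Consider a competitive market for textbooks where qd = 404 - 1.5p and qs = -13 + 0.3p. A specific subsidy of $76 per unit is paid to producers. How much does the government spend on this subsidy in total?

Government cost = $5738

Pre-subsidy: 404 - 1.5p = -13 + 0.3p gives p* = 695/3, q* = 56.5.
With the subsidy, sellers receive ps = pb + 76 for each unit, where pb is the price buyers pay.
Supply in terms of pb becomes qs = -13 + 0.3(pb + 76) = 9.8 + 0.3pb. Setting this equal to demand: 404 - 1.5pb = 9.8 + 0.3pb, so pb = 219.
Sellers receive ps = 219 + 76 = 295; q' = 404 − 1.5·219 = 75.5.
Government outlay = subsidy × quantity = 76 × 75.5 = 5738.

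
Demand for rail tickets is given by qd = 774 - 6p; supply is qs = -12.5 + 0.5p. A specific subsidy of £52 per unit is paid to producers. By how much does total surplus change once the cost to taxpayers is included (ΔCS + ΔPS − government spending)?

Pre-subsidy: 774 - 6p = -12.5 + 0.5p gives p* = 121, q* = 48.
With the subsidy, sellers receive ps = pb + 52 for each unit, where pb is the price buyers pay.
Supply in terms of pb becomes qs = -12.5 + 0.5(pb + 52) = 13.5 + 0.5pb. Setting this equal to demand: 774 - 6pb = 13.5 + 0.5pb, so pb = 117.
Sellers receive ps = 117 + 52 = 169; q' = 774 − 6·117 = 72.
ΔCS = ½(48 + 72)(121 − 117) = 240; ΔPS = ½(48 + 72)(169 − 121) = 2880.
Government spending = 52 × 72 = 3744.
Net change = 240 + 2880 − 3744 = -624. The loss equals the DWL triangle ½·52·24.

Net change in total surplus = -£624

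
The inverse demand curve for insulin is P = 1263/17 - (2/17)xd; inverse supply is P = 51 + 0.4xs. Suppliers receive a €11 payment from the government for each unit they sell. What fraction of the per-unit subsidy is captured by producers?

Pre-subsidy: 1263/17 - (2/17)x = 51 + 0.4x gives x* = 45 and P* = 69.
With the subsidy, sellers receive Ps = Pb + 11 for each unit, where Pb is the price buyers pay.
On the curves, Pb = 1263/17 - (2/17)x and Ps = 51 + 0.4x; the wedge Ps − Pb = 11 gives 51 + 0.4x − (1263/17 - (2/17)x) = 11, so x' = 66.25.
Then Pb = 1263/17 − (2/17)·66.25 = 66.5 and Ps = 51 + 0.4·66.25 = 77.5.
Buyers' price falls by P* − Pb = 69 − 66.5 = 2.5; sellers' price rises by Ps − P* = 77.5 − 69 = 8.5.
So producers capture 8.5/11 = 17/22 of each unit of subsidy.

Producer share = 17/22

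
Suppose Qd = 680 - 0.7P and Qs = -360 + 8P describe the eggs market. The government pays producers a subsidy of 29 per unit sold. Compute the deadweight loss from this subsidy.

Deadweight loss = 812/3

Pre-subsidy: 680 - 0.7P = -360 + 8P gives P* = 10400/87, Q* = 51880/87.
With the subsidy, sellers receive Ps = Pb + 29 for each unit, where Pb is the price buyers pay.
Supply in terms of Pb becomes Qs = -360 + 8(Pb + 29) = -128 + 8Pb. Setting this equal to demand: 680 - 0.7Pb = -128 + 8Pb, so Pb = 8080/87.
Sellers receive Ps = 8080/87 + 29 = 10603/87; Q' = 680 − 0.7·(8080/87) = 53504/87.
The subsidy expands output by 53504/87 − 51880/87 = 56/3 past the efficient level; on those units the gap between marginal cost and willingness to pay runs from 0 up to 29.
DWL = ½ × 29 × 56/3 = 812/3.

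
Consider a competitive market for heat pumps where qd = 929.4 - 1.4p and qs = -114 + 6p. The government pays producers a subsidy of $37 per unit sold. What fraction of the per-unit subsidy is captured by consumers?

Pre-subsidy: 929.4 - 1.4p = -114 + 6p gives p* = 141, q* = 732.
With the subsidy, sellers receive ps = pb + 37 for each unit, where pb is the price buyers pay.
Supply in terms of pb becomes qs = -114 + 6(pb + 37) = 108 + 6pb. Setting this equal to demand: 929.4 - 1.4pb = 108 + 6pb, so pb = 111.
Sellers receive ps = 111 + 37 = 148; q' = 929.4 − 1.4·111 = 774.
Buyers' price falls by p* − pb = 141 − 111 = 30; sellers' price rises by ps − p* = 148 − 141 = 7.
So consumers capture 30/37 = 30/37 of each unit of subsidy.

Consumer share = 30/37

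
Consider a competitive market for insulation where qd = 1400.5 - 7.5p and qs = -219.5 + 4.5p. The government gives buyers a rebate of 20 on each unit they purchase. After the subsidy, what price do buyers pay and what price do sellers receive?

Buyers pay 127.5; sellers receive 147.5

Pre-subsidy: 1400.5 - 7.5p = -219.5 + 4.5p gives p* = 135, q* = 388.
With the rebate, buyers effectively pay pb = ps − 20, where ps is the price sellers receive.
Demand in terms of ps becomes qd = 1400.5 − 7.5(ps − 20) = 1550.5 - 7.5ps. Setting this equal to supply: 1550.5 - 7.5ps = -219.5 + 4.5ps, so ps = 147.5.
Buyers pay pb = 147.5 − 20 = 127.5; q' = -219.5 + 4.5·147.5 = 444.25.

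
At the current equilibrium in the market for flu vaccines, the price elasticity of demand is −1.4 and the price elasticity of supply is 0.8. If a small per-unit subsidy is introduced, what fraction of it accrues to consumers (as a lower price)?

For a small subsidy around the equilibrium, the benefit split depends on the relative slopes, which at a point are proportional to the elasticities.
Buyer share = εs/(εs + |εd|) = 0.8/(0.8 + 1.4) = 4/11; seller share = |εd|/(εs + |εd|) = 7/11.

Consumer share = 4/11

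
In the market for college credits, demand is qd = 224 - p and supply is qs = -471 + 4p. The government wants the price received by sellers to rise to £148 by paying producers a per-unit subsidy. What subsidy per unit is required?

Required subsidy s = £45 per unit

At a seller price of 148, quantity supplied is -471 + 4·148 = 121.
Buyers absorb 121 only when they pay pb with 224 − 1·pb = 121, i.e. pb = 103.
s = ps − pb = 148 − 103 = 45.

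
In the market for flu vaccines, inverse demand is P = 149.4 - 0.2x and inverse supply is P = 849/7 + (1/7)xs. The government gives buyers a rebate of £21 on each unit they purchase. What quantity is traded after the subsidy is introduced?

x' = 143.25

Pre-subsidy: 149.4 - 0.2x = 849/7 + (1/7)x gives x* = 82 and P* = 133.
With the rebate, buyers effectively pay Pb = Ps − 21, where Ps is the price sellers receive.
On the curves, Pb = 149.4 - 0.2x and Ps = 849/7 + (1/7)x; the wedge Ps − Pb = 21 gives 849/7 + (1/7)x − (149.4 - 0.2x) = 21, so x' = 143.25.
Then Pb = 149.4 − 0.2·143.25 = 120.75 and Ps = 849/7 + (1/7)·143.25 = 141.75.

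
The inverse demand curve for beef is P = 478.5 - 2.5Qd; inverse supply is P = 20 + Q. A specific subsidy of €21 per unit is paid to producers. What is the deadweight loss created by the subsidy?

Pre-subsidy: 478.5 - 2.5Q = 20 + Q gives Q* = 131 and P* = 151.
With the subsidy, sellers receive Ps = Pb + 21 for each unit, where Pb is the price buyers pay.
On the curves, Pb = 478.5 - 2.5Q and Ps = 20 + Q; the wedge Ps − Pb = 21 gives 20 + Q − (478.5 - 2.5Q) = 21, so Q' = 137.
Then Pb = 478.5 − 2.5·137 = 136 and Ps = 20 + 1·137 = 157.
The subsidy expands output by 137 − 131 = 6 past the efficient level; on those units the gap between marginal cost and willingness to pay runs from 0 up to 21.
DWL = ½ × 21 × 6 = 63.

Deadweight loss = €63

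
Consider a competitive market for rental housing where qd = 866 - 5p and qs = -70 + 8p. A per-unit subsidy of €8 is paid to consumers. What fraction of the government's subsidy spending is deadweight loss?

Pre-subsidy: 866 - 5p = -70 + 8p gives p* = 72, q* = 506.
With the rebate, buyers effectively pay pb = ps − 8, where ps is the price sellers receive.
Demand in terms of ps becomes qd = 866 − 5(ps − 8) = 906 - 5ps. Setting this equal to supply: 906 - 5ps = -70 + 8ps, so ps = 976/13.
Buyers pay pb = 976/13 − 8 = 872/13; q' = -70 + 8·(976/13) = 6898/13.
ΔCS = ½(506 + 6898/13)(72 − 872/13) = 431232/169; ΔPS = ½(506 + 6898/13)(976/13 − 72) = 269520/169.
Government spending = 8 × 6898/13 = 55184/13.
DWL = ½ × 8 × (6898/13 − 506) = 1280/13; fraction = (1280/13) / (55184/13) = 80/3449.

DWL / government spending = 80/3449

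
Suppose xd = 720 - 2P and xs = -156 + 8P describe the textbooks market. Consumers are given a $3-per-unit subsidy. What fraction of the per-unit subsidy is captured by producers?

Producer share = 0.2

Pre-subsidy: 720 - 2P = -156 + 8P gives P* = 87.6, x* = 544.8.
With the rebate, buyers effectively pay Pb = Ps − 3, where Ps is the price sellers receive.
Demand in terms of Ps becomes xd = 720 − 2(Ps − 3) = 726 - 2Ps. Setting this equal to supply: 726 - 2Ps = -156 + 8Ps, so Ps = 88.2.
Buyers pay Pb = 88.2 − 3 = 85.2; x' = -156 + 8·88.2 = 549.6.
Buyers' price falls by P* − Pb = 87.6 − 85.2 = 2.4; sellers' price rises by Ps − P* = 88.2 − 87.6 = 0.6.
So producers capture 0.6/3 = 0.2 of each unit of subsidy.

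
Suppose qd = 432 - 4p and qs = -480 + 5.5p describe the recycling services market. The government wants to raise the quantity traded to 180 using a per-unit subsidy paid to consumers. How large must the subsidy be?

At q = 180, invert demand for the buyer price: pb = (432 − 180)/4 = 63; invert supply for the seller price: ps = (180 − (-480))/5.5 = 120.
The subsidy must fill the gap: s = ps − pb = 120 − 63 = 57.

Required subsidy s = 57 per unit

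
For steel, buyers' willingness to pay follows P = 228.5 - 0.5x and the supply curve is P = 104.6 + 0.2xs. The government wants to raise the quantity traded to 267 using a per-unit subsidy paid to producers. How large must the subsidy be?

Required subsidy s = 63 per unit

At x = 267, from the demand curve buyers pay Pb = 228.5 − 0.5·267 = 95; from the supply curve sellers need Ps = 104.6 + 0.2·267 = 158.
The subsidy must fill the gap: s = Ps − Pb = 158 − 95 = 63.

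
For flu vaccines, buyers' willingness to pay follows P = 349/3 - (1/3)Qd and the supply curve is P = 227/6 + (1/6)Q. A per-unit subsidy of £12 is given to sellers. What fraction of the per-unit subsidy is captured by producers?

Producer share = 1/3

Pre-subsidy: 349/3 - (1/3)Q = 227/6 + (1/6)Q gives Q* = 157 and P* = 64.
With the subsidy, sellers receive Ps = Pb + 12 for each unit, where Pb is the price buyers pay.
On the curves, Pb = 349/3 - (1/3)Q and Ps = 227/6 + (1/6)Q; the wedge Ps − Pb = 12 gives 227/6 + (1/6)Q − (349/3 - (1/3)Q) = 12, so Q' = 181.
Then Pb = 349/3 − (1/3)·181 = 56 and Ps = 227/6 + (1/6)·181 = 68.
Buyers' price falls by P* − Pb = 64 − 56 = 8; sellers' price rises by Ps − P* = 68 − 64 = 4.
So producers capture 4/12 = 1/3 of each unit of subsidy.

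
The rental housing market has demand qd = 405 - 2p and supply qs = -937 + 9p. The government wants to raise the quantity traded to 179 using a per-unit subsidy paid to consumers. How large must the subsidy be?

Required subsidy s = 11 per unit

At q = 179, invert demand for the buyer price: pb = (405 − 179)/2 = 113; invert supply for the seller price: ps = (179 − (-937))/9 = 124.
The subsidy must fill the gap: s = ps − pb = 124 − 113 = 11.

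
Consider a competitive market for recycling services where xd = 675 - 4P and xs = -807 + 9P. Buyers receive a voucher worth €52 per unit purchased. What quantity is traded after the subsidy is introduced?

Pre-subsidy: 675 - 4P = -807 + 9P gives P* = 114, x* = 219.
With the rebate, buyers effectively pay Pb = Ps − 52, where Ps is the price sellers receive.
Demand in terms of Ps becomes xd = 675 − 4(Ps − 52) = 883 - 4Ps. Setting this equal to supply: 883 - 4Ps = -807 + 9Ps, so Ps = 130.
Buyers pay Pb = 130 − 52 = 78; x' = -807 + 9·130 = 363.

x' = 363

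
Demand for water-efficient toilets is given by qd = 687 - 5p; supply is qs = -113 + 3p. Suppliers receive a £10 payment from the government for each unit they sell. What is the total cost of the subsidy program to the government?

Pre-subsidy: 687 - 5p = -113 + 3p gives p* = 100, q* = 187.
With the subsidy, sellers receive ps = pb + 10 for each unit, where pb is the price buyers pay.
Supply in terms of pb becomes qs = -113 + 3(pb + 10) = -83 + 3pb. Setting this equal to demand: 687 - 5pb = -83 + 3pb, so pb = 96.25.
Sellers receive ps = 96.25 + 10 = 106.25; q' = 687 − 5·96.25 = 205.75.
Government outlay = subsidy × quantity = 10 × 205.75 = 2057.5.

Government cost = £2057.5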